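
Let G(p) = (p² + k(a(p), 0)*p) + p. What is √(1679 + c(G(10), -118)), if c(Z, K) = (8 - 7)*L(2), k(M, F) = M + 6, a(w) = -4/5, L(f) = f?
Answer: 41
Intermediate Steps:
a(w) = -⅘ (a(w) = -4*⅕ = -⅘)
k(M, F) = 6 + M
G(p) = p² + 31*p/5 (G(p) = (p² + (6 - ⅘)*p) + p = (p² + 26*p/5) + p = p² + 31*p/5)
c(Z, K) = 2 (c(Z, K) = (8 - 7)*2 = 1*2 = 2)
√(1679 + c(G(10), -118)) = √(1679 + 2) = √1681 = 41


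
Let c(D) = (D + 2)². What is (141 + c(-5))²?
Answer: 22500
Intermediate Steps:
c(D) = (2 + D)²
(141 + c(-5))² = (141 + (2 - 5)²)² = (141 + (-3)²)² = (141 + 9)² = 150² = 22500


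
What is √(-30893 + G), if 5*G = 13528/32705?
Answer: I*√33043590266677/32705 ≈ 175.76*I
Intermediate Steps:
G = 13528/163525 (G = (13528/32705)/5 = (13528*(1/32705))/5 = (⅕)*(13528/32705) = 13528/163525 ≈ 0.082727)
√(-30893 + G) = √(-30893 + 13528/163525) = √(-5051764297/163525) = I*√33043590266677/32705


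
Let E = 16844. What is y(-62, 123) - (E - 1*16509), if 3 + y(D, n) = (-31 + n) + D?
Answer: -308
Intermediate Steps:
y(D, n) = -34 + D + n (y(D, n) = -3 + ((-31 + n) + D) = -3 + (-31 + D + n) = -34 + D + n)
y(-62, 123) - (E - 1*16509) = (-34 - 62 + 123) - (16844 - 1*16509) = 27 - (16844 - 16509) = 27 - 1*335 = 27 - 335 = -308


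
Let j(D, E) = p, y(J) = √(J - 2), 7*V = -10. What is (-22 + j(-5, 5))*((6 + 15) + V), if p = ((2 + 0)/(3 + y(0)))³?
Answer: 1370*(-55*√2 + 19*I)/(7*(-9*I + 25*√2)) ≈ -429.51 - 4.159*I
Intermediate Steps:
V = -10/7 (V = (⅐)*(-10) = -10/7 ≈ -1.4286)
y(J) = √(-2 + J)
p = 8/(3 + I*√2)³ (p = ((2 + 0)/(3 + √(-2 + 0)))³ = (2/(3 + √(-2)))³ = (2/(3 + I*√2))³ = 8/(3 + I*√2)³ ≈ 0.054095 - 0.2125*I)
j(D, E) = 8/(3 + I*√2)³
(-22 + j(-5, 5))*((6 + 15) + V) = (-22 + 8/(3 + I*√2)³)*((6 + 15) - 10/7) = (-22 + 8/(3 + I*√2)³)*(21 - 10/7) = (-22 + 8/(3 + I*√2)³)*(137/7) = -3014/7 + 1096/(7*(3 + I*√2)³)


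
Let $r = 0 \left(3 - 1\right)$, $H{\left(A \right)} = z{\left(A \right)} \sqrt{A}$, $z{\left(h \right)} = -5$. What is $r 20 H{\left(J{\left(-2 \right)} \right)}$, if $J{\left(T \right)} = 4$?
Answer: $0$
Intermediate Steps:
$H{\left(A \right)} = - 5 \sqrt{A}$
$r = 0$ ($r = 0 \cdot 2 = 0$)
$r 20 H{\left(J{\left(-2 \right)} \right)} = 0 \cdot 20 \left(- 5 \sqrt{4}\right) = 0 \left(\left(-5\right) 2\right) = 0 \left(-10\right) = 0$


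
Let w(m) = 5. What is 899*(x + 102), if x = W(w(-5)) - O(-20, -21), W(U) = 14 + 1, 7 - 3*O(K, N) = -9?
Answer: 301165/3 ≈ 1.0039e+5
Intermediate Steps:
O(K, N) = 16/3 (O(K, N) = 7/3 - ⅓*(-9) = 7/3 + 3 = 16/3)
W(U) = 15
x = 29/3 (x = 15 - 1*16/3 = 15 - 16/3 = 29/3 ≈ 9.6667)
899*(x + 102) = 899*(29/3 + 102) = 899*(335/3) = 301165/3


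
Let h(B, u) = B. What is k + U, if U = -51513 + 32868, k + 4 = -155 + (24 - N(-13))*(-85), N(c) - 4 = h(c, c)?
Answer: -21609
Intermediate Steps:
N(c) = 4 + c
k = -2964 (k = -4 + (-155 + (24 - (4 - 13))*(-85)) = -4 + (-155 + (24 - 1*(-9))*(-85)) = -4 + (-155 + (24 + 9)*(-85)) = -4 + (-155 + 33*(-85)) = -4 + (-155 - 2805) = -4 - 2960 = -2964)
U = -18645
k + U = -2964 - 18645 = -21609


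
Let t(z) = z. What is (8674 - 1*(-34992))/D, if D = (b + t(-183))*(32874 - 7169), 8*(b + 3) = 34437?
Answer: 49904/120993435 ≈ 0.00041245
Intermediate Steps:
b = 34413/8 (b = -3 + (1/8)*34437 = -3 + 34437/8 = 34413/8 ≈ 4301.6)
D = 846954045/8 (D = (34413/8 - 183)*(32874 - 7169) = (32949/8)*25705 = 846954045/8 ≈ 1.0587e+8)
(8674 - 1*(-34992))/D = (8674 - 1*(-34992))/(846954045/8) = (8674 + 34992)*(8/846954045) = 43666*(8/846954045) = 49904/120993435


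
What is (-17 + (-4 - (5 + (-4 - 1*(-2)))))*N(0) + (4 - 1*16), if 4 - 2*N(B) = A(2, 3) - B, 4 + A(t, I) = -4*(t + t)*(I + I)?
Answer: -1260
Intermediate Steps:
A(t, I) = -4 - 16*I*t (A(t, I) = -4 - 4*(t + t)*(I + I) = -4 - 4*2*t*2*I = -4 - 16*I*t)
N(B) = 52 + B/2 (N(B) = 2 - ((-4 - 16*3*2) - B)/2 = 2 - ((-4 - 96) - B)/2 = 2 - (-100 - B)/2 = 2 + (50 + B/2) = 52 + B/2)
(-17 + (-4 - (5 + (-4 - 1*(-2)))))*N(0) + (4 - 1*16) = (-17 + (-4 - (5 + (-4 - 1*(-2)))))*(52 + (1/2)*0) + (4 - 1*16) = (-17 + (-4 - (5 + (-4 + 2))))*(52 + 0) + (4 - 16) = (-17 + (-4 - (5 - 2)))*52 - 12 = (-17 + (-4 - 1*3))*52 - 12 = (-17 + (-4 - 3))*52 - 12 = (-17 - 7)*52 - 12 = -24*52 - 12 = -1248 - 12 = -1260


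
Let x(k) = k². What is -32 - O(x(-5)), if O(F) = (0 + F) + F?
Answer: -82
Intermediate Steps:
O(F) = 2*F (O(F) = F + F = 2*F)
-32 - O(x(-5)) = -32 - 2*(-5)² = -32 - 2*25 = -32 - 1*50 = -32 - 50 = -82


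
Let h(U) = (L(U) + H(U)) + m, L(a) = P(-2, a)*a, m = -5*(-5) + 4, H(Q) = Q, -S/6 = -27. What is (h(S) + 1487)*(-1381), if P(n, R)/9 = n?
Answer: 1709678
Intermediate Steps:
S = 162 (S = -6*(-27) = 162)
m = 29 (m = 25 + 4 = 29)
P(n, R) = 9*n
L(a) = -18*a (L(a) = (9*(-2))*a = -18*a)
h(U) = 29 - 17*U (h(U) = (-18*U + U) + 29 = -17*U + 29 = 29 - 17*U)
(h(S) + 1487)*(-1381) = ((29 - 17*162) + 1487)*(-1381) = ((29 - 2754) + 1487)*(-1381) = (-2725 + 1487)*(-1381) = -1238*(-1381) = 1709678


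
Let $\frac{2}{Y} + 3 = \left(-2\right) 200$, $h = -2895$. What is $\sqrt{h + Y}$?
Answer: $\frac{i \sqrt{470174861}}{403} \approx 53.805 i$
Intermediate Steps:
$Y = - \frac{2}{403}$ ($Y = \frac{2}{-3 - 400} = \frac{2}{-403} = 2 \left(- \frac{1}{403}\right) = - \frac{2}{403} \approx -0.0049628$)
$\sqrt{h + Y} = \sqrt{-2895 - \frac{2}{403}} = \sqrt{- \frac{1166687}{403}} = \frac{i \sqrt{470174861}}{403}$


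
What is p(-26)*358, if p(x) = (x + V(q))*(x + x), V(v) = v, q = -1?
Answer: 502632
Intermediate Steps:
p(x) = 2*x*(-1 + x) (p(x) = (x - 1)*(x + x) = (-1 + x)*(2*x) = 2*x*(-1 + x))
p(-26)*358 = (2*(-26)*(-1 - 26))*358 = (2*(-26)*(-27))*358 = 1404*358 = 502632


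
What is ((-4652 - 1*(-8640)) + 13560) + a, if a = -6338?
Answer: 11210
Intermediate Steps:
((-4652 - 1*(-8640)) + 13560) + a = ((-4652 - 1*(-8640)) + 13560) - 6338 = ((-4652 + 8640) + 13560) - 6338 = (3988 + 13560) - 6338 = 17548 - 6338 = 11210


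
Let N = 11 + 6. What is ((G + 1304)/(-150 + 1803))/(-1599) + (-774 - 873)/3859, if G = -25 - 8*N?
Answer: -484185994/1133322697 ≈ -0.42723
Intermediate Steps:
N = 17
G = -161 (G = -25 - 8*17 = -25 - 136 = -161)
((G + 1304)/(-150 + 1803))/(-1599) + (-774 - 873)/3859 = ((-161 + 1304)/(-150 + 1803))/(-1599) + (-774 - 873)/3859 = (1143/1653)*(-1/1599) - 1647*1/3859 = (1143*(1/1653))*(-1/1599) - 1647/3859 = (381/551)*(-1/1599) - 1647/3859 = -127/293683 - 1647/3859 = -484185994/1133322697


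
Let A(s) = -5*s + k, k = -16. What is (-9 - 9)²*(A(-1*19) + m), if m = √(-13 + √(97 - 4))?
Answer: 25596 + 324*√(-13 + √93) ≈ 25596.0 + 593.58*I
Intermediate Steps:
A(s) = -16 - 5*s (A(s) = -5*s - 16 = -16 - 5*s)
m = √(-13 + √93) ≈ 1.832*I
(-9 - 9)²*(A(-1*19) + m) = (-9 - 9)²*((-16 - (-5)*19) + √(-13 + √93)) = (-18)²*((-16 - 5*(-19)) + √(-13 + √93)) = 324*((-16 + 95) + √(-13 + √93)) = 324*(79 + √(-13 + √93)) = 25596 + 324*√(-13 + √93)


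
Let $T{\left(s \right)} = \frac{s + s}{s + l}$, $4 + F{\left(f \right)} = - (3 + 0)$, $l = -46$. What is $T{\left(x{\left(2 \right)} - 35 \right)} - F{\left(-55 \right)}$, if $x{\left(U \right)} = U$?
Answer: $\frac{619}{79} \approx 7.8354$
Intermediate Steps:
$F{\left(f \right)} = -7$ ($F{\left(f \right)} = -4 - \left(3 + 0\right) = -4 - 3 = -7$)
$T{\left(s \right)} = \frac{2 s}{-46 + s}$ ($T{\left(s \right)} = \frac{s + s}{s - 46} = \frac{2 s}{-46 + s}$)
$T{\left(x{\left(2 \right)} - 35 \right)} - F{\left(-55 \right)} = \frac{2 \left(2 - 35\right)}{-46 + \left(2 - 35\right)} - -7 = 2 \left(-33\right) \frac{1}{-46 - 33} + 7 = 2 \left(-33\right) \frac{1}{-79} + 7 = 2 \left(-33\right) \left(- \frac{1}{79}\right) + 7 = \frac{66}{79} + 7 = \frac{619}{79}$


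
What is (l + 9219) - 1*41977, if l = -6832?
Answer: -39590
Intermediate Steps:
(l + 9219) - 1*41977 = (-6832 + 9219) - 1*41977 = 2387 - 41977 = -39590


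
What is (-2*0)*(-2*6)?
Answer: 0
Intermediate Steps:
(-2*0)*(-2*6) = 0*(-12) = 0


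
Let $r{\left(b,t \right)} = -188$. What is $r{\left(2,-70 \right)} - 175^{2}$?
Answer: $-30813$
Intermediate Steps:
$r{\left(2,-70 \right)} - 175^{2} = -188 - 175^{2} = -188 - 30625 = -30813$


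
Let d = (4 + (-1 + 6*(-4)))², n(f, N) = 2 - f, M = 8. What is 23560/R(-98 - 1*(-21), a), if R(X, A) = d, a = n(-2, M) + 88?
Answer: 23560/441 ≈ 53.424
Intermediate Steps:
d = 441 (d = (4 + (-1 - 24))² = (4 - 25)² = (-21)² = 441)
a = 92 (a = (2 - 1*(-2)) + 88 = (2 + 2) + 88 = 4 + 88 = 92)
R(X, A) = 441
23560/R(-98 - 1*(-21), a) = 23560/441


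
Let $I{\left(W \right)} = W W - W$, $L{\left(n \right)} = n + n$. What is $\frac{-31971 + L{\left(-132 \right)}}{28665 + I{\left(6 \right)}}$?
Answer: $- \frac{2149}{1913} \approx -1.1234$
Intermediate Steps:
$L{\left(n \right)} = 2 n$
$I{\left(W \right)} = W^{2} - W$
$\frac{-31971 + L{\left(-132 \right)}}{28665 + I{\left(6 \right)}} = \frac{-31971 + 2 \left(-132\right)}{28665 + 6 \left(-1 + 6\right)} = \frac{-31971 - 264}{28665 + 6 \cdot 5} = - \frac{32235}{28665 + 30} = - \frac{32235}{28695} = \left(-32235\right) \frac{1}{28695} = - \frac{2149}{1913}$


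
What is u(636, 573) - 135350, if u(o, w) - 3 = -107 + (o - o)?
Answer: -135454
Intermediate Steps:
u(o, w) = -104 (u(o, w) = 3 + (-107 + (o - o)) = 3 + (-107 + 0) = 3 - 107 = -104)
u(636, 573) - 135350 = -104 - 135350 = -135454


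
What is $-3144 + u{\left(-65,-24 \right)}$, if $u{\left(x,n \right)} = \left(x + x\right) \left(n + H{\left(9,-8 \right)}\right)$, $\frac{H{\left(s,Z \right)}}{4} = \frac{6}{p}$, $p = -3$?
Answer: $1016$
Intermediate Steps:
$H{\left(s,Z \right)} = -8$ ($H{\left(s,Z \right)} = 4 \frac{6}{-3} = 4 \cdot 6 \left(- \frac{1}{3}\right) = 4 \left(-2\right) = -8$)
$u{\left(x,n \right)} = 2 x \left(-8 + n\right)$ ($u{\left(x,n \right)} = \left(x + x\right) \left(n - 8\right) = 2 x \left(-8 + n\right)$)
$-3144 + u{\left(-65,-24 \right)} = -3144 + 2 \left(-65\right) \left(-8 - 24\right) = -3144 + 2 \left(-65\right) \left(-32\right) = -3144 + 4160 = 1016$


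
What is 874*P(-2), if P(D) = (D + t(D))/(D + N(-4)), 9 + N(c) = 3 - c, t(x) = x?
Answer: 874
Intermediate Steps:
N(c) = -6 - c (N(c) = -9 + (3 - c) = -6 - c)
P(D) = 2*D/(-2 + D) (P(D) = (D + D)/(D + (-6 - 1*(-4))) = (2*D)/(D + (-6 + 4)) = (2*D)/(D - 2) = (2*D)/(-2 + D) = 2*D/(-2 + D))
874*P(-2) = 874*(2*(-2)/(-2 - 2)) = 874*(2*(-2)/(-4)) = 874*(2*(-2)*(-1/4)) = 874*1 = 874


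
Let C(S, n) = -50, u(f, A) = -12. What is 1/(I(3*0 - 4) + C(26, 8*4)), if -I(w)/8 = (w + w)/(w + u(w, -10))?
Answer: -1/54 ≈ -0.018519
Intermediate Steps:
I(w) = -16*w/(-12 + w) (I(w) = -8*(w + w)/(w - 12) = -8*2*w/(-12 + w) = -16*w/(-12 + w))
1/(I(3*0 - 4) + C(26, 8*4)) = 1/(-16*(3*0 - 4)/(-12 + (3*0 - 4)) - 50) = 1/(-16*(0 - 4)/(-12 + (0 - 4)) - 50) = 1/(-16*(-4)/(-12 - 4) - 50) = 1/(-16*(-4)/(-16) - 50) = 1/(-16*(-4)*(-1/16) - 50) = 1/(-4 - 50) = 1/(-54) = -1/54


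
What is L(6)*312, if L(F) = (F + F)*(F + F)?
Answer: 44928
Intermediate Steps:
L(F) = 4*F² (L(F) = (2*F)*(2*F) = 4*F²)
L(6)*312 = (4*6²)*312 = (4*36)*312 = 144*312 = 44928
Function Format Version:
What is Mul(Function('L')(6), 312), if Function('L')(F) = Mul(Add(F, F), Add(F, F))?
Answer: 44928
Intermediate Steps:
Function('L')(F) = Mul(4, Pow(F, 2)) (Function('L')(F) = Mul(Mul(2, F), Mul(2, F)) = Mul(4, Pow(F, 2)))
Mul(Function('L')(6), 312) = Mul(Mul(4, Pow(6, 2)), 312) = Mul(Mul(4, 36), 312) = Mul(144, 312) = 44928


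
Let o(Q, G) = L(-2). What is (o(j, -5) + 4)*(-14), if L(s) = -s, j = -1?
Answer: -84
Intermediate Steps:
o(Q, G) = 2 (o(Q, G) = -1*(-2) = 2)
(o(j, -5) + 4)*(-14) = (2 + 4)*(-14) = 6*(-14) = -84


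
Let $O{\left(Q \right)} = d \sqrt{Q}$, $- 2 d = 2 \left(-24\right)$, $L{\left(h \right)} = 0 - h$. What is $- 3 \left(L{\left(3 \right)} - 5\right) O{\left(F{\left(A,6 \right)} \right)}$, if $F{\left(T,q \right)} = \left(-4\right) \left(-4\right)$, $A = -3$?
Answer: $2304$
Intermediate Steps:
$L{\left(h \right)} = - h$
$d = 24$ ($d = - \frac{2 \left(-24\right)}{2} = \left(- \frac{1}{2}\right) \left(-48\right) = 24$)
$F{\left(T,q \right)} = 16$
$O{\left(Q \right)} = 24 \sqrt{Q}$
$- 3 \left(L{\left(3 \right)} - 5\right) O{\left(F{\left(A,6 \right)} \right)} = - 3 \left(\left(-1\right) 3 - 5\right) 24 \sqrt{16} = - 3 \left(-3 - 5\right) 24 \cdot 4 = \left(-3\right) \left(-8\right) 96 = 24 \cdot 96 = 2304$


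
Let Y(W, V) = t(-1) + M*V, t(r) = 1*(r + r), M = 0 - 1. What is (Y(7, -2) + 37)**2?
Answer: 1369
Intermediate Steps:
M = -1
t(r) = 2*r (t(r) = 1*(2*r) = 2*r)
Y(W, V) = -2 - V (Y(W, V) = 2*(-1) - V = -2 - V)
(Y(7, -2) + 37)**2 = ((-2 - 1*(-2)) + 37)**2 = ((-2 + 2) + 37)**2 = (0 + 37)**2 = 37**2 = 1369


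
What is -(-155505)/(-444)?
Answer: -51835/148 ≈ -350.24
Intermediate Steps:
-(-155505)/(-444) = -(-155505)*(-1)/444 = -105*1481/444 = -51835/148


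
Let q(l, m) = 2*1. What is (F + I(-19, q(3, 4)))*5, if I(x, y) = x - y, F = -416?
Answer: -2185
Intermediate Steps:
q(l, m) = 2
(F + I(-19, q(3, 4)))*5 = (-416 + (-19 - 1*2))*5 = (-416 + (-19 - 2))*5 = (-416 - 21)*5 = -437*5 = -2185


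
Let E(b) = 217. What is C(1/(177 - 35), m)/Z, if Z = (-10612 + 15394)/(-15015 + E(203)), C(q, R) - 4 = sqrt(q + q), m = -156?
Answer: -29596/2391 - 7399*sqrt(71)/169761 ≈ -12.745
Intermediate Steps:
C(q, R) = 4 + sqrt(2)*sqrt(q) (C(q, R) = 4 + sqrt(q + q) = 4 + sqrt(2*q) = 4 + sqrt(2)*sqrt(q))
Z = -2391/7399 (Z = (-10612 + 15394)/(-15015 + 217) = 4782/(-14798) = 4782*(-1/14798) = -2391/7399 ≈ -0.32315)
C(1/(177 - 35), m)/Z = (4 + sqrt(2)*sqrt(1/(177 - 35)))/(-2391/7399) = (4 + sqrt(2)*sqrt(1/142))*(-7399/2391) = (4 + sqrt(2)*(sqrt(142)/142))*(-7399/2391) = (4 + sqrt(71)/71)*(-7399/2391) = -29596/2391 - 7399*sqrt(71)/169761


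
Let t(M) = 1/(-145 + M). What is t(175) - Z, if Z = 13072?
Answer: -392159/30 ≈ -13072.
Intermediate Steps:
t(175) - Z = 1/(-145 + 175) - 1*13072 = 1/30 - 13072 = -392159/30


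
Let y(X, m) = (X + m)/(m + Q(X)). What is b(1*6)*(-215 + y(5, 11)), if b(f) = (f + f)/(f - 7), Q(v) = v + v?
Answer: 17996/7 ≈ 2570.9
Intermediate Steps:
Q(v) = 2*v
y(X, m) = (X + m)/(m + 2*X)
b(f) = 2*f/(-7 + f) (b(f) = (2*f)/(-7 + f) = 2*f/(-7 + f))
b(1*6)*(-215 + y(5, 11)) = (2*(1*6)/(-7 + 1*6))*(-215 + (5 + 11)/(11 + 2*5)) = (2*6/(-7 + 6))*(-215 + 16/(11 + 10)) = (2*6/(-1))*(-215 + 16/21) = (2*6*(-1))*(-215 + (1/21)*16) = -12*(-215 + 16/21) = -12*(-4499/21) = 17996/7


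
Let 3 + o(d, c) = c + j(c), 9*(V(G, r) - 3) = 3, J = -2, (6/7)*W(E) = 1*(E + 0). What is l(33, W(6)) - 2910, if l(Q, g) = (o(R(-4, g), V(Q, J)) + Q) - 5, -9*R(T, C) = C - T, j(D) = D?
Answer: -8635/3 ≈ -2878.3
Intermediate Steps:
R(T, C) = -C/9 + T/9 (R(T, C) = -(C - T)/9 = -C/9 + T/9)
W(E) = 7*E/6 (W(E) = 7*(1*(E + 0))/6 = 7*(1*E)/6 = 7*E/6)
V(G, r) = 10/3 (V(G, r) = 3 + (⅑)*3 = 3 + ⅓ = 10/3)
o(d, c) = -3 + 2*c (o(d, c) = -3 + (c + c) = -3 + 2*c)
l(Q, g) = -4/3 + Q (l(Q, g) = ((-3 + 2*(10/3)) + Q) - 5 = ((-3 + 20/3) + Q) - 5 = (11/3 + Q) - 5 = -4/3 + Q)
l(33, W(6)) - 2910 = (-4/3 + 33) - 2910 = 95/3 - 2910 = -8635/3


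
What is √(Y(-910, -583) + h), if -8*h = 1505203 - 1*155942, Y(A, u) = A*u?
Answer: √5789958/4 ≈ 601.56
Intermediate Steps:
h = -1349261/8 (h = -(1505203 - 1*155942)/8 = -(1505203 - 155942)/8 = -⅛*1349261 = -1349261/8 ≈ -1.6866e+5)
√(Y(-910, -583) + h) = √(-910*(-583) - 1349261/8) = √(530530 - 1349261/8) = √(2894979/8) = √5789958/4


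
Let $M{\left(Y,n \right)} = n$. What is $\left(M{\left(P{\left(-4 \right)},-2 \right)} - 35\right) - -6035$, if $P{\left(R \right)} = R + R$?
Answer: $5998$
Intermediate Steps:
$P{\left(R \right)} = 2 R$
$\left(M{\left(P{\left(-4 \right)},-2 \right)} - 35\right) - -6035 = \left(-2 - 35\right) - -6035 = \left(-2 - 35\right) + 6035 = -37 + 6035 = 5998$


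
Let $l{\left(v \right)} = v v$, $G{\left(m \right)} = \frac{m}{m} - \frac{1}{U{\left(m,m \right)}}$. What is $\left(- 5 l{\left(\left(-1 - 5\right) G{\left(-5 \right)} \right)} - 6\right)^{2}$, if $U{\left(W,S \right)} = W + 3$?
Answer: $168921$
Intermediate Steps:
$U{\left(W,S \right)} = 3 + W$
$G{\left(m \right)} = 1 - \frac{1}{3 + m}$ ($G{\left(m \right)} = \frac{m}{m} - \frac{1}{3 + m} = 1 - \frac{1}{3 + m}$)
$l{\left(v \right)} = v^{2}$
$\left(- 5 l{\left(\left(-1 - 5\right) G{\left(-5 \right)} \right)} - 6\right)^{2} = \left(- 5 \left(\left(-1 - 5\right) \frac{2 - 5}{3 - 5}\right)^{2} - 6\right)^{2} = \left(- 5 \left(- 6 \frac{1}{-2} \left(-3\right)\right)^{2} - 6\right)^{2} = \left(- 5 \left(- 6 \left(\left(- \frac{1}{2}\right) \left(-3\right)\right)\right)^{2} - 6\right)^{2} = \left(- 5 \left(\left(-6\right) \frac{3}{2}\right)^{2} - 6\right)^{2} = \left(- 5 \left(-9\right)^{2} - 6\right)^{2} = \left(\left(-5\right) 81 - 6\right)^{2} = \left(-405 - 6\right)^{2} = \left(-411\right)^{2} = 168921$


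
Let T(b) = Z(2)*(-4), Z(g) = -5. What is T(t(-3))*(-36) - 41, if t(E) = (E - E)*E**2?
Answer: -761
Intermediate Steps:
t(E) = 0 (t(E) = 0*E**2 = 0)
T(b) = 20 (T(b) = -5*(-4) = 20)
T(t(-3))*(-36) - 41 = 20*(-36) - 41 = -720 - 41 = -761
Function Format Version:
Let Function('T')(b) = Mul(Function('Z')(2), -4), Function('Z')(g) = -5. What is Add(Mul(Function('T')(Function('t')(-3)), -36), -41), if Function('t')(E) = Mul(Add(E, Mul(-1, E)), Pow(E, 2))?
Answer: -761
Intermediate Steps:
Function('t')(E) = 0 (Function('t')(E) = Mul(0, Pow(E, 2)) = 0)
Function('T')(b) = 20 (Function('T')(b) = Mul(-5, -4) = 20)
Add(Mul(Function('T')(Function('t')(-3)), -36), -41) = Add(Mul(20, -36), -41) = Add(-720, -41) = -761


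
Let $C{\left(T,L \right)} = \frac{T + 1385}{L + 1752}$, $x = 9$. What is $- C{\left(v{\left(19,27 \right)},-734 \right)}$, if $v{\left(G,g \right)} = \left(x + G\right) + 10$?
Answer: $- \frac{1423}{1018} \approx -1.3978$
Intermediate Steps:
$v{\left(G,g \right)} = 19 + G$ ($v{\left(G,g \right)} = \left(9 + G\right) + 10 = 19 + G$)
$C{\left(T,L \right)} = \frac{1385 + T}{1752 + L}$
$- C{\left(v{\left(19,27 \right)},-734 \right)} = - \frac{1385 + \left(19 + 19\right)}{1752 - 734} = - \frac{1385 + 38}{1018} = - \frac{1423}{1018}$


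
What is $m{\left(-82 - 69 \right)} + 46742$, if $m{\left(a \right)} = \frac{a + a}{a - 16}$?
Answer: $\frac{7806216}{167} \approx 46744.0$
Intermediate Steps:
$m{\left(a \right)} = \frac{2 a}{-16 + a}$
$m{\left(-82 - 69 \right)} + 46742 = \frac{2 \left(-82 - 69\right)}{-16 - 151} + 46742 = 2 \left(-151\right) \frac{1}{-16 - 151} + 46742 = 2 \left(-151\right) \frac{1}{-167} + 46742 = 2 \left(-151\right) \left(- \frac{1}{167}\right) + 46742 = \frac{302}{167} + 46742 = \frac{7806216}{167}$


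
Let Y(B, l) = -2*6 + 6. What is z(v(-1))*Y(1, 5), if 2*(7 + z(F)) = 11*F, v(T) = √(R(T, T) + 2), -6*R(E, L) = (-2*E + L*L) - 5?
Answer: 42 - 11*√21 ≈ -8.4083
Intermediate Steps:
Y(B, l) = -6 (Y(B, l) = -12 + 6 = -6)
R(E, L) = ⅚ - L²/6 + E/3 (R(E, L) = -((-2*E + L*L) - 5)/6 = -((-2*E + L²) - 5)/6 = -((L² - 2*E) - 5)/6 = -(-5 + L² - 2*E)/6 = ⅚ - L²/6 + E/3)
v(T) = √(17/6 - T²/6 + T/3) (v(T) = √((⅚ - T²/6 + T/3) + 2) = √(17/6 - T²/6 + T/3))
z(F) = -7 + 11*F/2 (z(F) = -7 + (11*F)/2 = -7 + 11*F/2)
z(v(-1))*Y(1, 5) = (-7 + 11*(√(102 - 6*(-1)² + 12*(-1))/6)/2)*(-6) = (-7 + 11*(√(102 - 6*1 - 12)/6)/2)*(-6) = (-7 + 11*(√(102 - 6 - 12)/6)/2)*(-6) = (-7 + 11*(√84/6)/2)*(-6) = (-7 + 11*((2*√21)/6)/2)*(-6) = (-7 + 11*(√21/3)/2)*(-6) = (-7 + 11*√21/6)*(-6) = 42 - 11*√21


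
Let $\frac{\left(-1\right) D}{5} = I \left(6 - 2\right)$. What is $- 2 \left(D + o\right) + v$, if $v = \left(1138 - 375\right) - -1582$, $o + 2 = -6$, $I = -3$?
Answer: $2241$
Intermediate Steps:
$o = -8$ ($o = -2 - 6 = -8$)
$v = 2345$ ($v = \left(1138 - 375\right) + 1582 = 763 + 1582 = 2345$)
$D = 60$ ($D = - 5 \left(- 3 \left(6 - 2\right)\right) = - 5 \left(\left(-3\right) 4\right) = \left(-5\right) \left(-12\right) = 60$)
$- 2 \left(D + o\right) + v = - 2 \left(60 - 8\right) + 2345 = \left(-2\right) 52 + 2345 = -104 + 2345 = 2241$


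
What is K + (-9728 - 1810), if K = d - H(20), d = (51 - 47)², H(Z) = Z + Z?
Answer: -11562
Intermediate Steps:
H(Z) = 2*Z
d = 16 (d = 4² = 16)
K = -24 (K = 16 - 2*20 = 16 - 1*40 = 16 - 40 = -24)
K + (-9728 - 1810) = -24 + (-9728 - 1810) = -24 - 11538 = -11562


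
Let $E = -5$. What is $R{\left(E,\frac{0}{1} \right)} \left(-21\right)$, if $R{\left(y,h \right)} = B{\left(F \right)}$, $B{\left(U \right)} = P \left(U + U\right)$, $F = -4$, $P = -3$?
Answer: $-504$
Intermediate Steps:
$B{\left(U \right)} = - 6 U$ ($B{\left(U \right)} = - 3 \left(U + U\right) = - 3 \cdot 2 U = - 6 U$)
$R{\left(y,h \right)} = 24$ ($R{\left(y,h \right)} = \left(-6\right) \left(-4\right) = 24$)
$R{\left(E,\frac{0}{1} \right)} \left(-21\right) = 24 \left(-21\right) = -504$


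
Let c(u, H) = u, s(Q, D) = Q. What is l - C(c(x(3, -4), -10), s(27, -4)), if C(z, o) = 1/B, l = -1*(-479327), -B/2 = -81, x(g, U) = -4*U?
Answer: 77650973/162 ≈ 4.7933e+5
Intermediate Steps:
B = 162 (B = -2*(-81) = 162)
l = 479327
C(z, o) = 1/162
l - C(c(x(3, -4), -10), s(27, -4)) = 479327 - 1*1/162 = 479327 - 1/162 = 77650973/162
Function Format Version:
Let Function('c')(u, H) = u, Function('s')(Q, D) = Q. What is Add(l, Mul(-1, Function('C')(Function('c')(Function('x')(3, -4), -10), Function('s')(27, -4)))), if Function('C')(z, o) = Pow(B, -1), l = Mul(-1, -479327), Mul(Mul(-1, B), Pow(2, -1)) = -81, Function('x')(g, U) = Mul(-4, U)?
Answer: Rational(77650973, 162) ≈ 4.7933e+5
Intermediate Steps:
B = 162 (B = Mul(-2, -81) = 162)
l = 479327
Function('C')(z, o) = Rational(1, 162) (Function('C')(z, o) = Pow(162, -1) = Rational(1, 162))
Add(l, Mul(-1, Function('C')(Function('c')(Function('x')(3, -4), -10), Function('s')(27, -4)))) = Add(479327, Mul(-1, Rational(1, 162))) = Add(479327, Rational(-1, 162)) = Rational(77650973, 162)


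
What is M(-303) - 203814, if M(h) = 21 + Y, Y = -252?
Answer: -204045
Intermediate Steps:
M(h) = -231 (M(h) = 21 - 252 = -231)
M(-303) - 203814 = -231 - 203814 = -204045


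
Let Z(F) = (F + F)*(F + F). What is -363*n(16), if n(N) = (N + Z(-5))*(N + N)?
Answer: -1347456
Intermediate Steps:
Z(F) = 4*F² (Z(F) = (2*F)*(2*F) = 4*F²)
n(N) = 2*N*(100 + N) (n(N) = (N + 4*(-5)²)*(N + N) = (N + 4*25)*(2*N) = (N + 100)*(2*N) = (100 + N)*(2*N) = 2*N*(100 + N))
-363*n(16) = -726*16*(100 + 16) = -726*16*116 = -363*3712 = -1347456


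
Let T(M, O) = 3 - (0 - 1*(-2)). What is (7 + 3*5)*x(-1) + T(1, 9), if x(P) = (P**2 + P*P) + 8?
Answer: 221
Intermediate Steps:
x(P) = 8 + 2*P**2 (x(P) = (P**2 + P**2) + 8 = 2*P**2 + 8 = 8 + 2*P**2)
T(M, O) = 1 (T(M, O) = 3 - (0 + 2) = 3 - 1*2 = 3 - 2 = 1)
(7 + 3*5)*x(-1) + T(1, 9) = (7 + 3*5)*(8 + 2*(-1)**2) + 1 = (7 + 15)*(8 + 2*1) + 1 = 22*(8 + 2) + 1 = 22*10 + 1 = 220 + 1 = 221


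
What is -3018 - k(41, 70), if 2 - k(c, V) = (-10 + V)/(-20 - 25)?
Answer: -9064/3 ≈ -3021.3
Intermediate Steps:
k(c, V) = 16/9 + V/45 (k(c, V) = 2 - (-10 + V)/(-20 - 25) = 2 - (-10 + V)/(-45) = 2 - (-10 + V)*(-1)/45 = 2 - (2/9 - V/45) = 2 + (-2/9 + V/45) = 16/9 + V/45)
-3018 - k(41, 70) = -3018 - (16/9 + (1/45)*70) = -3018 - (16/9 + 14/9) = -3018 - 1*10/3 = -3018 - 10/3 = -9064/3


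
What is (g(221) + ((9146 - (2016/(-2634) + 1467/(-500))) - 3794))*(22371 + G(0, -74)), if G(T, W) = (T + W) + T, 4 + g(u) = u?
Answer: 27273857917361/219500 ≈ 1.2425e+8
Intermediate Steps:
g(u) = -4 + u
G(T, W) = W + 2*T
(g(221) + ((9146 - (2016/(-2634) + 1467/(-500))) - 3794))*(22371 + G(0, -74)) = ((-4 + 221) + ((9146 - (2016/(-2634) + 1467/(-500))) - 3794))*(22371 + (-74 + 2*0)) = (217 + ((9146 - (2016*(-1/2634) + 1467*(-1/500))) - 3794))*(22371 + (-74 + 0)) = (217 + ((9146 - (-336/439 - 1467/500)) - 3794))*(22371 - 74) = (217 + ((9146 - 1*(-812013/219500)) - 3794))*22297 = (217 + ((9146 + 812013/219500) - 3794))*22297 = (217 + (2008359013/219500 - 3794))*22297 = (217 + 1175576013/219500)*22297 = (1223207513/219500)*22297 = 27273857917361/219500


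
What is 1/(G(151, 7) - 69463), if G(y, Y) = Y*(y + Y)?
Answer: -1/68357 ≈ -1.4629e-5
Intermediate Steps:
G(y, Y) = Y*(Y + y)
1/(G(151, 7) - 69463) = 1/(7*(7 + 151) - 69463) = 1/(7*158 - 69463) = 1/(1106 - 69463) = 1/(-68357) = -1/68357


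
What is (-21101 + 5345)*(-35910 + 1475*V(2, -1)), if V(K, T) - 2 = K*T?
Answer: 565797960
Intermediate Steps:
V(K, T) = 2 + K*T
(-21101 + 5345)*(-35910 + 1475*V(2, -1)) = (-21101 + 5345)*(-35910 + 1475*(2 + 2*(-1))) = -15756*(-35910 + 1475*(2 - 2)) = -15756*(-35910 + 1475*0) = -15756*(-35910 + 0) = -15756*(-35910) = 565797960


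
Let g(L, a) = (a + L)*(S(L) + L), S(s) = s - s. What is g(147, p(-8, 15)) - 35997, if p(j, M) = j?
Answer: -15564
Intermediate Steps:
S(s) = 0
g(L, a) = L*(L + a) (g(L, a) = (a + L)*(0 + L) = (L + a)*L = L*(L + a))
g(147, p(-8, 15)) - 35997 = 147*(147 - 8) - 35997 = 147*139 - 35997 = 20433 - 35997 = -15564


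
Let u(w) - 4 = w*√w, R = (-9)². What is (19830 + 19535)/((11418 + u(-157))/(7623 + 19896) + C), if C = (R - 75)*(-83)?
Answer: -14833470792872400/187499348311493 + 170075813295*I*√157/187499348311493 ≈ -79.112 + 0.011366*I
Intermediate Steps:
R = 81
u(w) = 4 + w^(3/2) (u(w) = 4 + w*√w = 4 + w^(3/2))
C = -498 (C = (81 - 75)*(-83) = 6*(-83) = -498)
(19830 + 19535)/((11418 + u(-157))/(7623 + 19896) + C) = (19830 + 19535)/((11418 + (4 + (-157)^(3/2)))/(7623 + 19896) - 498) = 39365/((11418 + (4 - 157*I*√157))/27519 - 498) = 39365/((11422 - 157*I*√157)*(1/27519) - 498) = 39365/((11422/27519 - 157*I*√157/27519) - 498) = 39365/(-13693040/27519 - 157*I*√157/27519)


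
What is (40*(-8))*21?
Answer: -6720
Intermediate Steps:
(40*(-8))*21 = -320*21 = -6720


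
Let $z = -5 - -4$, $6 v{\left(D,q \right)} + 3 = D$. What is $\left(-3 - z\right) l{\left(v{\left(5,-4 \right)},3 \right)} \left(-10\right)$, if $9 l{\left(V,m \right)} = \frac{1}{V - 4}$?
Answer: $- \frac{20}{33} \approx -0.60606$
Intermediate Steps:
$v{\left(D,q \right)} = - \frac{1}{2} + \frac{D}{6}$
$z = -1$ ($z = -5 + 4 = -1$)
$l{\left(V,m \right)} = \frac{1}{9 \left(-4 + V\right)}$ ($l{\left(V,m \right)} = \frac{1}{9 \left(V - 4\right)} = \frac{1}{9 \left(-4 + V\right)}$)
$\left(-3 - z\right) l{\left(v{\left(5,-4 \right)},3 \right)} \left(-10\right) = \left(-3 - -1\right) \frac{1}{9 \left(-4 + \left(- \frac{1}{2} + \frac{1}{6} \cdot 5\right)\right)} \left(-10\right) = \left(-3 + 1\right) \frac{1}{9 \left(-4 + \left(- \frac{1}{2} + \frac{5}{6}\right)\right)} \left(-10\right) = - 2 \frac{1}{9 \left(-4 + \frac{1}{3}\right)} \left(-10\right) = - 2 \frac{1}{9 \left(- \frac{11}{3}\right)} \left(-10\right) = - 2 \cdot \frac{1}{9} \left(- \frac{3}{11}\right) \left(-10\right) = \left(-2\right) \left(- \frac{1}{33}\right) \left(-10\right) = \frac{2}{33} \left(-10\right) = - \frac{20}{33}$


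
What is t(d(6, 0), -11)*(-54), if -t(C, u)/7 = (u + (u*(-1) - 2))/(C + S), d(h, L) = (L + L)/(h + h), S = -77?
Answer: 108/11 ≈ 9.8182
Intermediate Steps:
d(h, L) = L/h (d(h, L) = (2*L)/((2*h)) = (2*L)*(1/(2*h)) = L/h)
t(C, u) = 14/(-77 + C) (t(C, u) = -7*(u + (u*(-1) - 2))/(C - 77) = -7*(u + (-u - 2))/(-77 + C) = -7*(u + (-2 - u))/(-77 + C) = -(-14)/(-77 + C) = 14/(-77 + C))
t(d(6, 0), -11)*(-54) = (14/(-77 + 0/6))*(-54) = (14/(-77 + 0*(1/6)))*(-54) = (14/(-77 + 0))*(-54) = (14/(-77))*(-54) = (14*(-1/77))*(-54) = -2/11*(-54) = 108/11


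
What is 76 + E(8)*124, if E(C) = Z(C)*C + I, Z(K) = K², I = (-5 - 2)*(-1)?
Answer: 64432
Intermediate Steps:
I = 7 (I = -7*(-1) = 7)
E(C) = 7 + C³ (E(C) = C²*C + 7 = C³ + 7 = 7 + C³)
76 + E(8)*124 = 76 + (7 + 8³)*124 = 76 + (7 + 512)*124 = 76 + 519*124 = 76 + 64356 = 64432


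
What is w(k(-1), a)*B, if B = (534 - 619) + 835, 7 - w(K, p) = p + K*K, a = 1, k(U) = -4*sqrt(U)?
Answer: 16500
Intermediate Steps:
w(K, p) = 7 - p - K**2 (w(K, p) = 7 - (p + K*K) = 7 - (p + K**2) = 7 + (-p - K**2) = 7 - p - K**2)
B = 750 (B = -85 + 835 = 750)
w(k(-1), a)*B = (7 - 1*1 - (-4*I)**2)*750 = (7 - 1 - (-4*I)**2)*750 = (7 - 1 - 1*(-16))*750 = (7 - 1 + 16)*750 = 22*750 = 16500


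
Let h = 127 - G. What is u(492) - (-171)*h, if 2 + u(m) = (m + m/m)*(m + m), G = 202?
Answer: 472285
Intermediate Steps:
u(m) = -2 + 2*m*(1 + m) (u(m) = -2 + (m + m/m)*(m + m) = -2 + (m + 1)*(2*m) = -2 + (1 + m)*(2*m) = -2 + 2*m*(1 + m))
h = -75 (h = 127 - 1*202 = 127 - 202 = -75)
u(492) - (-171)*h = (-2 + 2*492 + 2*492²) - (-171)*(-75) = (-2 + 984 + 2*242064) - 1*12825 = (-2 + 984 + 484128) - 12825 = 485110 - 12825 = 472285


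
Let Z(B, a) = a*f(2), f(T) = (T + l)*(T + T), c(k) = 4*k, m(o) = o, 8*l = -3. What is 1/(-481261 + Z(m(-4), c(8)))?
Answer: -1/481053 ≈ -2.0788e-6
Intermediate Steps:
l = -3/8 (l = (⅛)*(-3) = -3/8 ≈ -0.37500)
f(T) = 2*T*(-3/8 + T) (f(T) = (T - 3/8)*(T + T) = (-3/8 + T)*(2*T) = 2*T*(-3/8 + T))
Z(B, a) = 13*a/2 (Z(B, a) = a*((¼)*2*(-3 + 8*2)) = a*((¼)*2*(-3 + 16)) = a*((¼)*2*13) = a*(13/2) = 13*a/2)
1/(-481261 + Z(m(-4), c(8))) = 1/(-481261 + 13*(4*8)/2) = 1/(-481261 + (13/2)*32) = 1/(-481261 + 208) = 1/(-481053) = -1/481053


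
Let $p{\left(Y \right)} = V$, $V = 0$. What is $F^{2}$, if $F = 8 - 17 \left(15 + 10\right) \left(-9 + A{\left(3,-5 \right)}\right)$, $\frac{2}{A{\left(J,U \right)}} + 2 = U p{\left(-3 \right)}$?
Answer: $18130564$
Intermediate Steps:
$p{\left(Y \right)} = 0$
$A{\left(J,U \right)} = -1$ ($A{\left(J,U \right)} = \frac{2}{-2 + U 0} = \frac{2}{-2 + 0} = \frac{2}{-2} = 2 \left(- \frac{1}{2}\right) = -1$)
$F = 4258$ ($F = 8 - 17 \left(15 + 10\right) \left(-9 - 1\right) = 8 - 17 \cdot 25 \left(-10\right) = 8 - -4250 = 8 + 4250 = 4258$)
$F^{2} = 4258^{2} = 18130564$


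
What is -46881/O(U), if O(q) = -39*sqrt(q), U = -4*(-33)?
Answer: 5209*sqrt(33)/286 ≈ 104.63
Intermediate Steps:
U = 132
-46881/O(U) = -46881*(-sqrt(33)/2574) = -(-5209)*sqrt(33)/286 = 5209*sqrt(33)/286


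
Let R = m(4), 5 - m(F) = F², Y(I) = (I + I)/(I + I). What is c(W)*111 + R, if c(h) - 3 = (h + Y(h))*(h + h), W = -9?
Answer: 16306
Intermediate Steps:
Y(I) = 1 (Y(I) = (2*I)/((2*I)) = (2*I)*(1/(2*I)) = 1)
m(F) = 5 - F²
R = -11 (R = 5 - 1*4² = 5 - 1*16 = 5 - 16 = -11)
c(h) = 3 + 2*h*(1 + h) (c(h) = 3 + (h + 1)*(h + h) = 3 + (1 + h)*(2*h) = 3 + 2*h*(1 + h))
c(W)*111 + R = (3 + 2*(-9) + 2*(-9)²)*111 - 11 = (3 - 18 + 2*81)*111 - 11 = (3 - 18 + 162)*111 - 11 = 147*111 - 11 = 16317 - 11 = 16306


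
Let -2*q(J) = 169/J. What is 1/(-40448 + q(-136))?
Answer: -272/11001687 ≈ -2.4723e-5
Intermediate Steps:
q(J) = -169/(2*J)
1/(-40448 + q(-136)) = 1/(-40448 - 169/2/(-136)) = 1/(-40448 - 169/2*(-1/136)) = 1/(-40448 + 169/272) = 1/(-11001687/272) = -272/11001687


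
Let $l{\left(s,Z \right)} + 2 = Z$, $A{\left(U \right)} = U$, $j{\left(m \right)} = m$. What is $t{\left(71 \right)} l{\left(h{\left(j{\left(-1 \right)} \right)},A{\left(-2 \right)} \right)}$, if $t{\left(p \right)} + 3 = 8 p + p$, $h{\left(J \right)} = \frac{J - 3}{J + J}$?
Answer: $-2544$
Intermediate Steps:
$h{\left(J \right)} = \frac{-3 + J}{2 J}$
$l{\left(s,Z \right)} = -2 + Z$
$t{\left(p \right)} = -3 + 9 p$ ($t{\left(p \right)} = -3 + \left(8 p + p\right) = -3 + 9 p$)
$t{\left(71 \right)} l{\left(h{\left(j{\left(-1 \right)} \right)},A{\left(-2 \right)} \right)} = \left(-3 + 9 \cdot 71\right) \left(-2 - 2\right) = \left(-3 + 639\right) \left(-4\right) = 636 \left(-4\right) = -2544$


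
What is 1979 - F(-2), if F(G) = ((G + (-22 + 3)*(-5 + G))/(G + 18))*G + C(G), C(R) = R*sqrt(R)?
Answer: 15963/8 + 2*I*sqrt(2) ≈ 1995.4 + 2.8284*I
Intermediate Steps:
C(R) = R**(3/2)
F(G) = G**(3/2) + G*(95 - 18*G)/(18 + G) (F(G) = ((G + (-22 + 3)*(-5 + G))/(G + 18))*G + G**(3/2) = ((G - 19*(-5 + G))/(18 + G))*G + G**(3/2) = ((G + (95 - 19*G))/(18 + G))*G + G**(3/2) = ((95 - 18*G)/(18 + G))*G + G**(3/2) = G*(95 - 18*G)/(18 + G) + G**(3/2) = G**(3/2) + G*(95 - 18*G)/(18 + G))
1979 - F(-2) = 1979 - ((-2)**(5/2) - 18*(-2)**2 + 18*(-2)**(3/2) + 95*(-2))/(18 - 2) = 1979 - (4*I*sqrt(2) - 18*4 + 18*(-2*I*sqrt(2)) - 190)/16 = 1979 - (4*I*sqrt(2) - 72 - 36*I*sqrt(2) - 190)/16 = 1979 - (-262 - 32*I*sqrt(2))/16 = 1979 - (-131/8 - 2*I*sqrt(2)) = 1979 + (131/8 + 2*I*sqrt(2)) = 15963/8 + 2*I*sqrt(2)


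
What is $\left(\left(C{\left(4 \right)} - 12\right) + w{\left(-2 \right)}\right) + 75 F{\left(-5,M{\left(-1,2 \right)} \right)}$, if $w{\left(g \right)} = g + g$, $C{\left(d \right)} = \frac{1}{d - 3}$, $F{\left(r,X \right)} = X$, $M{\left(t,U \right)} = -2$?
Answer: $-165$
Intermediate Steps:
$C{\left(d \right)} = \frac{1}{-3 + d}$
$w{\left(g \right)} = 2 g$
$\left(\left(C{\left(4 \right)} - 12\right) + w{\left(-2 \right)}\right) + 75 F{\left(-5,M{\left(-1,2 \right)} \right)} = \left(\left(\frac{1}{-3 + 4} - 12\right) + 2 \left(-2\right)\right) + 75 \left(-2\right) = \left(\left(1^{-1} - 12\right) - 4\right) - 150 = \left(\left(1 - 12\right) - 4\right) - 150 = \left(-11 - 4\right) - 150 = -15 - 150 = -165$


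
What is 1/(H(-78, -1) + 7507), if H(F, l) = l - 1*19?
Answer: 1/7487 ≈ 0.00013356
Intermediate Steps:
H(F, l) = -19 + l (H(F, l) = l - 19 = -19 + l)
1/(H(-78, -1) + 7507) = 1/((-19 - 1) + 7507) = 1/(-20 + 7507) = 1/7487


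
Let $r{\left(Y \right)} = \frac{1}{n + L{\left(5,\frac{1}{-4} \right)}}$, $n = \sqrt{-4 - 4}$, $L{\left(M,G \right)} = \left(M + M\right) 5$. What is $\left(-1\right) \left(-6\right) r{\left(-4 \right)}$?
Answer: $\frac{25}{209} - \frac{i \sqrt{2}}{209} \approx 0.11962 - 0.0067666 i$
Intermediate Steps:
$L{\left(M,G \right)} = 10 M$ ($L{\left(M,G \right)} = 2 M 5 = 10 M$)
$n = 2 i \sqrt{2}$ ($n = \sqrt{-8} = 2 i \sqrt{2} \approx 2.8284 i$)
$r{\left(Y \right)} = \frac{1}{50 + 2 i \sqrt{2}}$ ($r{\left(Y \right)} = \frac{1}{2 i \sqrt{2} + 10 \cdot 5} = \frac{1}{2 i \sqrt{2} + 50} = \frac{1}{50 + 2 i \sqrt{2}}$)
$\left(-1\right) \left(-6\right) r{\left(-4 \right)} = \left(-1\right) \left(-6\right) \left(\frac{25}{1254} - \frac{i \sqrt{2}}{1254}\right) = 6 \left(\frac{25}{1254} - \frac{i \sqrt{2}}{1254}\right) = \frac{25}{209} - \frac{i \sqrt{2}}{209}$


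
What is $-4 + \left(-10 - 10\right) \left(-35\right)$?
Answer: $696$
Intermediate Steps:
$-4 + \left(-10 - 10\right) \left(-35\right) = -4 - -700 = -4 + 700 = 696$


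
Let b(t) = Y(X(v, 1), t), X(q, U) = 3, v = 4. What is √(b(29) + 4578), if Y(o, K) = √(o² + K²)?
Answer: √(4578 + 5*√34) ≈ 67.876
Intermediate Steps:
Y(o, K) = √(K² + o²)
b(t) = √(9 + t²) (b(t) = √(t² + 3²) = √(t² + 9) = √(9 + t²))
√(b(29) + 4578) = √(√(9 + 29²) + 4578) = √(√(9 + 841) + 4578) = √(√850 + 4578) = √(5*√34 + 4578) = √(4578 + 5*√34)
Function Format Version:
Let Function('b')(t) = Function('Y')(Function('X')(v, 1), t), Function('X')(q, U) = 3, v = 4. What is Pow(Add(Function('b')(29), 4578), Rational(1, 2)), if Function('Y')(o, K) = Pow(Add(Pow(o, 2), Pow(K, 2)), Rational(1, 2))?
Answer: Pow(Add(4578, Mul(5, Pow(34, Rational(1, 2)))), Rational(1, 2)) ≈ 67.876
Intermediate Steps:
Function('Y')(o, K) = Pow(Add(Pow(K, 2), Pow(o, 2)), Rational(1, 2))
Function('b')(t) = Pow(Add(9, Pow(t, 2)), Rational(1, 2)) (Function('b')(t) = Pow(Add(Pow(t, 2), Pow(3, 2)), Rational(1, 2)) = Pow(Add(Pow(t, 2), 9), Rational(1, 2)) = Pow(Add(9, Pow(t, 2)), Rational(1, 2)))
Pow(Add(Function('b')(29), 4578), Rational(1, 2)) = Pow(Add(Pow(Add(9, Pow(29, 2)), Rational(1, 2)), 4578), Rational(1, 2)) = Pow(Add(Pow(Add(9, 841), Rational(1, 2)), 4578), Rational(1, 2)) = Pow(Add(Pow(850, Rational(1, 2)), 4578), Rational(1, 2)) = Pow(Add(Mul(5, Pow(34, Rational(1, 2))), 4578), Rational(1, 2)) = Pow(Add(4578, Mul(5, Pow(34, Rational(1, 2)))), Rational(1, 2))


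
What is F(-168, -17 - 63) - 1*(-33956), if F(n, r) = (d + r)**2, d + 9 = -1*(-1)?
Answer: 41700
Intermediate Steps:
d = -8 (d = -9 - 1*(-1) = -9 + 1 = -8)
F(n, r) = (-8 + r)**2
F(-168, -17 - 63) - 1*(-33956) = (-8 + (-17 - 63))**2 - 1*(-33956) = (-8 - 80)**2 + 33956 = (-88)**2 + 33956 = 7744 + 33956 = 41700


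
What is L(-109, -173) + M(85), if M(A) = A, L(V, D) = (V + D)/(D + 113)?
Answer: 897/10 ≈ 89.700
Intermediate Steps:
L(V, D) = (D + V)/(113 + D)
L(-109, -173) + M(85) = (-173 - 109)/(113 - 173) + 85 = -282/(-60) + 85 = -1/60*(-282) + 85 = 47/10 + 85 = 897/10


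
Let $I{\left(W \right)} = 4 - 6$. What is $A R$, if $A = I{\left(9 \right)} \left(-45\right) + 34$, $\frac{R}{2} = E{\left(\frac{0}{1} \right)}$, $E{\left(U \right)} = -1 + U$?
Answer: $-248$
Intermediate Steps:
$I{\left(W \right)} = -2$ ($I{\left(W \right)} = 4 - 6 = -2$)
$R = -2$ ($R = 2 \left(-1 + \frac{0}{1}\right) = 2 \left(-1 + 0 \cdot 1\right) = 2 \left(-1 + 0\right) = 2 \left(-1\right) = -2$)
$A = 124$ ($A = \left(-2\right) \left(-45\right) + 34 = 90 + 34 = 124$)
$A R = 124 \left(-2\right) = -248$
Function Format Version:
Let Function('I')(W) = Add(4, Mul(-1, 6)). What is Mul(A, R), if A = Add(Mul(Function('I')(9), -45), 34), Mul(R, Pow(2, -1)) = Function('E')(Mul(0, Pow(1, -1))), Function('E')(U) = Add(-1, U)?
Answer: -248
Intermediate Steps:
Function('I')(W) = -2 (Function('I')(W) = Add(4, -6) = -2)
R = -2 (R = Mul(2, Add(-1, Mul(0, Pow(1, -1)))) = Mul(2, Add(-1, Mul(0, 1))) = Mul(2, Add(-1, 0)) = Mul(2, -1) = -2)
A = 124 (A = Add(Mul(-2, -45), 34) = Add(90, 34) = 124)
Mul(A, R) = Mul(124, -2) = -248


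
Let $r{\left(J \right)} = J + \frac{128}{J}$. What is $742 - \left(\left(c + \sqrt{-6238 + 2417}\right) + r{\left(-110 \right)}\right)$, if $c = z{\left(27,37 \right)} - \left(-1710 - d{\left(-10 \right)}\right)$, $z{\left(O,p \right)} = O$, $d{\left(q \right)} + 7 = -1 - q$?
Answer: $- \frac{48721}{55} - i \sqrt{3821} \approx -885.84 - 61.814 i$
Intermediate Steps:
$d{\left(q \right)} = -8 - q$ ($d{\left(q \right)} = -7 - \left(1 + q\right) = -8 - q$)
$c = 1739$ ($c = 27 - \left(-1710 - \left(-8 - -10\right)\right) = 27 - \left(-1710 - \left(-8 + 10\right)\right) = 27 - \left(-1710 - 2\right) = 27 - -1712 = 27 + 1712 = 1739$)
$742 - \left(\left(c + \sqrt{-6238 + 2417}\right) + r{\left(-110 \right)}\right) = 742 - \left(\left(1739 + \sqrt{-6238 + 2417}\right) - \left(110 - \frac{128}{-110}\right)\right) = 742 - \left(\left(1739 + \sqrt{-3821}\right) + \left(-110 + 128 \left(- \frac{1}{110}\right)\right)\right) = 742 - \left(\left(1739 + i \sqrt{3821}\right) - \frac{6114}{55}\right) = 742 - \left(\frac{89531}{55} + i \sqrt{3821}\right) = - \frac{48721}{55} - i \sqrt{3821}$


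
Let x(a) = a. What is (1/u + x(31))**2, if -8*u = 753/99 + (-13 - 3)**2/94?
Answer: 234491283049/256672441 ≈ 913.58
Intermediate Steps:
u = -16021/12408 (u = -(753/99 + (-13 - 3)**2/94)/8 = -(753*(1/99) + (-16)**2*(1/94))/8 = -(251/33 + 256*(1/94))/8 = -(251/33 + 128/47)/8 = -1/8*16021/1551 = -16021/12408 ≈ -1.2912)
(1/u + x(31))**2 = (1/(-16021/12408) + 31)**2 = (-12408/16021 + 31)**2 = (484243/16021)**2 = 234491283049/256672441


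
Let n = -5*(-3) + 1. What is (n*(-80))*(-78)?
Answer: 99840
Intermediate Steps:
n = 16 (n = 15 + 1 = 16)
(n*(-80))*(-78) = (16*(-80))*(-78) = -1280*(-78) = 99840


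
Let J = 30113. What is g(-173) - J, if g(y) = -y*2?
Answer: -29767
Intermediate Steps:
g(y) = -2*y
g(-173) - J = -2*(-173) - 1*30113 = 346 - 30113 = -29767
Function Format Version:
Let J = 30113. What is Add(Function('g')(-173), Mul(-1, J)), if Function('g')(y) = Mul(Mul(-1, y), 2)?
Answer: -29767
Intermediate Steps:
Function('g')(y) = Mul(-2, y)
Add(Function('g')(-173), Mul(-1, J)) = Add(Mul(-2, -173), Mul(-1, 30113)) = Add(346, -30113) = -29767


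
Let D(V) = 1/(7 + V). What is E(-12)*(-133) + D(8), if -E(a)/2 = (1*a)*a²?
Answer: -6894719/15 ≈ -4.5965e+5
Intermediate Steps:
E(a) = -2*a³ (E(a) = -2*1*a*a² = -2*a*a² = -2*a³)
E(-12)*(-133) + D(8) = -2*(-12)³*(-133) + 1/(7 + 8) = -2*(-1728)*(-133) + 1/15 = 3456*(-133) + 1/15 = -459648 + 1/15 = -6894719/15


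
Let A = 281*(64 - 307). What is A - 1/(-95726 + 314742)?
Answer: -14955069529/219016 ≈ -68283.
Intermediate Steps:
A = -68283 (A = 281*(-243) = -68283)
A - 1/(-95726 + 314742) = -68283 - 1/(-95726 + 314742) = -68283 - 1/219016 = -14955069529/219016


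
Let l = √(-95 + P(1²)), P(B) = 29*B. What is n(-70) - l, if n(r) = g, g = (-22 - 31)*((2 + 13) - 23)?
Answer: 424 - I*√66 ≈ 424.0 - 8.124*I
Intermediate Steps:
l = I*√66 (l = √(-95 + 29*1²) = √(-95 + 29*1) = √(-95 + 29) = √(-66) = I*√66 ≈ 8.124*I)
g = 424 (g = -53*(15 - 23) = -53*(-8) = 424)
n(r) = 424
n(-70) - l = 424 - I*√66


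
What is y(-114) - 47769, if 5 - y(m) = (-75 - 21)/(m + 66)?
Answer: -47766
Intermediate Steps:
y(m) = 5 + 96/(66 + m) (y(m) = 5 - (-75 - 21)/(m + 66) = 5 - (-96)/(66 + m) = 5 + 96/(66 + m))
y(-114) - 47769 = (426 + 5*(-114))/(66 - 114) - 47769 = (426 - 570)/(-48) - 47769 = -1/48*(-144) - 47769 = 3 - 47769 = -47766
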